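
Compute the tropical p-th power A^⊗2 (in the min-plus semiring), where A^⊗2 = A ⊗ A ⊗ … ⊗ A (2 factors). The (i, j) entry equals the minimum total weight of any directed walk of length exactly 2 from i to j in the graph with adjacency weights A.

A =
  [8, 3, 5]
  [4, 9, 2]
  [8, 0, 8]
A^⊗2 =
  [7, 5, 5]
  [10, 2, 9]
  [4, 8, 2]

Each entry (A^⊗2)_ij equals the minimum over all length-2 walks i = v_0 → v_1 → … → v_2 = j of Σ_t A[v_t][v_{t+1}]. For example, for (i, j) = (0, 2) we minimise over 3 possible intermediate vertex sequences; the minimum is 5, attained along the walk 0 → 1 → 2.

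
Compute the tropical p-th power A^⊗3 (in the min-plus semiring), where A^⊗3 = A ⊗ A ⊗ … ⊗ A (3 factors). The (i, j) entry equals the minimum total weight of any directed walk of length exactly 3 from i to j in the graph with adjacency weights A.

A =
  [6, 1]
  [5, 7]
A^⊗3 =
  [12, 7]
  [11, 12]

Each entry (A^⊗3)_ij equals the minimum over all length-3 walks i = v_0 → v_1 → … → v_3 = j of Σ_t A[v_t][v_{t+1}]. For example, for (i, j) = (0, 1) we minimise over 4 possible intermediate vertex sequences; the minimum is 7, attained along the walk 0 → 1 → 0 → 1.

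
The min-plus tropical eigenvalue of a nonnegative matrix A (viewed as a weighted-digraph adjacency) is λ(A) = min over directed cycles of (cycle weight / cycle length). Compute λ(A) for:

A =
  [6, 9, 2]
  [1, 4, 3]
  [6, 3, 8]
λ(A) = 2

Enumerate directed cycles and compute their means (weight / length). Sample:
  cycle 0 → 0: weight = 6, length = 1, mean = 6/1 ≈ 6.000
  cycle 1 → 1: weight = 4, length = 1, mean = 4/1 ≈ 4.000
  cycle 2 → 2: weight = 8, length = 1, mean = 8/1 ≈ 8.000
  cycle 0 → 1 → 0: weight = 10, length = 2, mean = 10/2 ≈ 5.000
  cycle 0 → 2 → 0: weight = 8, length = 2, mean = 8/2 ≈ 4.000
  cycle 1 → 0 → 1: weight = 10, length = 2, mean = 10/2 ≈ 5.000
Minimum mean = 2.000, attained e.g. along the cycle 0 → 2 → 1 → 0 with weight 6 and length 3. So λ(A) = 6/3 = 2.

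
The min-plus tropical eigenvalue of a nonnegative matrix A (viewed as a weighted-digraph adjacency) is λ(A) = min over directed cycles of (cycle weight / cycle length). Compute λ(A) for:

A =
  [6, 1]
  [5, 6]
λ(A) = 3

Enumerate directed cycles and compute their means (weight / length). Sample:
  cycle 0 → 0: weight = 6, length = 1, mean = 6/1 ≈ 6.000
  cycle 1 → 1: weight = 6, length = 1, mean = 6/1 ≈ 6.000
  cycle 0 → 1 → 0: weight = 6, length = 2, mean = 6/2 ≈ 3.000
  cycle 1 → 0 → 1: weight = 6, length = 2, mean = 6/2 ≈ 3.000
Minimum mean = 3.000, attained e.g. along the cycle 0 → 1 → 0 with weight 6 and length 2. So λ(A) = 6/2 = 3.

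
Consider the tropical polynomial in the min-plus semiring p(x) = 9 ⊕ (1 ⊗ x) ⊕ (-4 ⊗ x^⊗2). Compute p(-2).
p(-2) = -8

A tropical monomial a ⊗ x^⊗i evaluates to a + i · x. Evaluating each term at x = -2:
  Term 0 contributes 9 + 0 · -2 = 9
  Term 1 contributes 1 + 1 · -2 = -1
  Term 2 contributes -4 + 2 · -2 = -8
p(-2) = ⊕ of these = min[9, -1, -8] = -8.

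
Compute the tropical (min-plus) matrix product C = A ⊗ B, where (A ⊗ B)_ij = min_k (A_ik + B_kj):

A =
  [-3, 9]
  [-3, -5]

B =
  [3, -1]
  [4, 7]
A ⊗ B =
  [0, -4]
  [-1, -4]

Apply the min-plus product entry-by-entry:
  C[0][0] = min over k of (A[0][0] + B[0][0] = -3 + 3 = 0, A[0][1] + B[1][0] = 9 + 4 = 13) = 0 (attained at k = 0)
  C[0][1] = min over k of (A[0][0] + B[0][1] = -3 + -1 = -4, A[0][1] + B[1][1] = 9 + 7 = 16) = -4 (attained at k = 0)
  C[1][0] = min over k of (A[1][0] + B[0][0] = -3 + 3 = 0, A[1][1] + B[1][0] = -5 + 4 = -1) = -1 (attained at k = 1)
  C[1][1] = min over k of (A[1][0] + B[0][1] = -3 + -1 = -4, A[1][1] + B[1][1] = -5 + 7 = 2) = -4 (attained at k = 0)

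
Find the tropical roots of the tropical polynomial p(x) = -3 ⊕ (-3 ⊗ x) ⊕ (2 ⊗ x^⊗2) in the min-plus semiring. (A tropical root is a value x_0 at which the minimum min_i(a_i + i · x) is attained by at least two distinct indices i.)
Roots: {-5, 0}

Each tropical root is a break point of the lower envelope of the lines y = a_i + i · x (there are 3 lines, with slopes 0, 1, ..., 2). Only the lines that attain the minimum somewhere contribute to roots; other lines are dominated. Here the surviving (envelope) indices are i = 2, i = 1, i = 0.
Intersections between consecutive envelope lines give the roots: for adjacent envelope indices i < j the intersection is x = (a_i − a_j) / (j − i). Reading off the sorted break points: {-5, 0}.
Verification: at each break x_0, at least two indices attain the minimum of min_i(a_i + i · x_0).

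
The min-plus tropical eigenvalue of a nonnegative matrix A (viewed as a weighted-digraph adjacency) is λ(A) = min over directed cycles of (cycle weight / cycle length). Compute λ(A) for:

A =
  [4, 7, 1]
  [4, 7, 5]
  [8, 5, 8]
λ(A) = 10/3

Enumerate directed cycles and compute their means (weight / length). Sample:
  cycle 0 → 0: weight = 4, length = 1, mean = 4/1 ≈ 4.000
  cycle 1 → 1: weight = 7, length = 1, mean = 7/1 ≈ 7.000
  cycle 2 → 2: weight = 8, length = 1, mean = 8/1 ≈ 8.000
  cycle 0 → 1 → 0: weight = 11, length = 2, mean = 11/2 ≈ 5.500
  cycle 0 → 2 → 0: weight = 9, length = 2, mean = 9/2 ≈ 4.500
  cycle 1 → 0 → 1: weight = 11, length = 2, mean = 11/2 ≈ 5.500
Minimum mean = 3.333, attained e.g. along the cycle 0 → 2 → 1 → 0 with weight 10 and length 3. So λ(A) = 10/3 = 10/3.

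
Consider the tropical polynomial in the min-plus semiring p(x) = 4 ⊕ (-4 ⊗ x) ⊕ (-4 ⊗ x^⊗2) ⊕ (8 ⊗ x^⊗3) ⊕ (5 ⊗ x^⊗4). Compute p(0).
p(0) = -4

A tropical monomial a ⊗ x^⊗i evaluates to a + i · x. Evaluating each term at x = 0:
  Term 0 contributes 4 + 0 · 0 = 4
  Term 1 contributes -4 + 1 · 0 = -4
  Term 2 contributes -4 + 2 · 0 = -4
  Term 3 contributes 8 + 3 · 0 = 8
  Term 4 contributes 5 + 4 · 0 = 5
p(0) = ⊕ of these = min[4, -4, -4, 8, 5] = -4.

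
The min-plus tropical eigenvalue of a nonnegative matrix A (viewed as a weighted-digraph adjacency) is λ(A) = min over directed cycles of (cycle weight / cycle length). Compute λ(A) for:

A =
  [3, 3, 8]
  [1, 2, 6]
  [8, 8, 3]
λ(A) = 2

Enumerate directed cycles and compute their means (weight / length). Sample:
  cycle 0 → 0: weight = 3, length = 1, mean = 3/1 ≈ 3.000
  cycle 1 → 1: weight = 2, length = 1, mean = 2/1 ≈ 2.000
  cycle 2 → 2: weight = 3, length = 1, mean = 3/1 ≈ 3.000
  cycle 0 → 1 → 0: weight = 4, length = 2, mean = 4/2 ≈ 2.000
  cycle 0 → 2 → 0: weight = 16, length = 2, mean = 16/2 ≈ 8.000
  cycle 1 → 0 → 1: weight = 4, length = 2, mean = 4/2 ≈ 2.000
Minimum mean = 2.000, attained e.g. along the cycle 1 → 1 with weight 2 and length 1. So λ(A) = 2/1 = 2.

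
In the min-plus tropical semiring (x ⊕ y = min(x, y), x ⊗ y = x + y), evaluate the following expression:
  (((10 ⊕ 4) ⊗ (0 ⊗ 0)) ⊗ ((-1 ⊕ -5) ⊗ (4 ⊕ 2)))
(((10 ⊕ 4) ⊗ (0 ⊗ 0)) ⊗ ((-1 ⊕ -5) ⊗ (4 ⊕ 2))) = 1

Expand innermost to outermost. Recall ⊕ takes the minimum of its arguments and ⊗ takes their sum. Working out the expression (((10 ⊕ 4) ⊗ (0 ⊗ 0)) ⊗ ((-1 ⊕ -5) ⊗ (4 ⊕ 2))) gives 1.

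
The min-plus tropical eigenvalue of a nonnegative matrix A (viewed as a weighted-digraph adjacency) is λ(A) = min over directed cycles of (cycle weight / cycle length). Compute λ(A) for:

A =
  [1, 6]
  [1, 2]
λ(A) = 1

Enumerate directed cycles and compute their means (weight / length). Sample:
  cycle 0 → 0: weight = 1, length = 1, mean = 1/1 ≈ 1.000
  cycle 1 → 1: weight = 2, length = 1, mean = 2/1 ≈ 2.000
  cycle 0 → 1 → 0: weight = 7, length = 2, mean = 7/2 ≈ 3.500
  cycle 1 → 0 → 1: weight = 7, length = 2, mean = 7/2 ≈ 3.500
Minimum mean = 1.000, attained e.g. along the cycle 0 → 0 with weight 1 and length 1. So λ(A) = 1/1 = 1.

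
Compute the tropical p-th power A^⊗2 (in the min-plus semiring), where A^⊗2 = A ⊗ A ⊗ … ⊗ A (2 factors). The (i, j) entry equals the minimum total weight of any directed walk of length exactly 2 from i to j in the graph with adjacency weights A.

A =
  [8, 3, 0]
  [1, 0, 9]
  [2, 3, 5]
A^⊗2 =
  [2, 3, 5]
  [1, 0, 1]
  [4, 3, 2]

Each entry (A^⊗2)_ij equals the minimum over all length-2 walks i = v_0 → v_1 → … → v_2 = j of Σ_t A[v_t][v_{t+1}]. For example, for (i, j) = (0, 2) we minimise over 3 possible intermediate vertex sequences; the minimum is 5, attained along the walk 0 → 2 → 2.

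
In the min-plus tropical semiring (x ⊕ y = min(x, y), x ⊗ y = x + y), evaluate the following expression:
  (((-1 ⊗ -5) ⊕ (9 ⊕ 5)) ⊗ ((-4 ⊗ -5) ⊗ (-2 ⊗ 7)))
(((-1 ⊗ -5) ⊕ (9 ⊕ 5)) ⊗ ((-4 ⊗ -5) ⊗ (-2 ⊗ 7))) = -10

Expand innermost to outermost. Recall ⊕ takes the minimum of its arguments and ⊗ takes their sum. Working out the expression (((-1 ⊗ -5) ⊕ (9 ⊕ 5)) ⊗ ((-4 ⊗ -5) ⊗ (-2 ⊗ 7))) gives -10.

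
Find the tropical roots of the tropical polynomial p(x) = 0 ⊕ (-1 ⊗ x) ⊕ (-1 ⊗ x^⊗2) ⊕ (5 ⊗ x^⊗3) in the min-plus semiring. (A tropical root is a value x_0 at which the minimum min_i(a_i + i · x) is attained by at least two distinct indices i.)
Roots: {-6, 0, 1}

Each tropical root is a break point of the lower envelope of the lines y = a_i + i · x (there are 4 lines, with slopes 0, 1, ..., 3). Only the lines that attain the minimum somewhere contribute to roots; other lines are dominated. Here the surviving (envelope) indices are i = 3, i = 2, i = 1, i = 0.
Intersections between consecutive envelope lines give the roots: for adjacent envelope indices i < j the intersection is x = (a_i − a_j) / (j − i). Reading off the sorted break points: {-6, 0, 1}.
Verification: at each break x_0, at least two indices attain the minimum of min_i(a_i + i · x_0).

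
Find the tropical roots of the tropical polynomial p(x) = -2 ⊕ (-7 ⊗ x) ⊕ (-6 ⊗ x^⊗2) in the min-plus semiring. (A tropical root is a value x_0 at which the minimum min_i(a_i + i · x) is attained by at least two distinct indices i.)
Roots: {-1, 5}

Each tropical root is a break point of the lower envelope of the lines y = a_i + i · x (there are 3 lines, with slopes 0, 1, ..., 2). Only the lines that attain the minimum somewhere contribute to roots; other lines are dominated. Here the surviving (envelope) indices are i = 2, i = 1, i = 0.
Intersections between consecutive envelope lines give the roots: for adjacent envelope indices i < j the intersection is x = (a_i − a_j) / (j − i). Reading off the sorted break points: {-1, 5}.
Verification: at each break x_0, at least two indices attain the minimum of min_i(a_i + i · x_0).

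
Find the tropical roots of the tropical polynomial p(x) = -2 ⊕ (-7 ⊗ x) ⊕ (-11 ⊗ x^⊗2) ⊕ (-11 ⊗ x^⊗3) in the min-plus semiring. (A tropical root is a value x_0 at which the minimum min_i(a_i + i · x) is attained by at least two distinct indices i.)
Roots: {0, 4, 5}

Each tropical root is a break point of the lower envelope of the lines y = a_i + i · x (there are 4 lines, with slopes 0, 1, ..., 3). Only the lines that attain the minimum somewhere contribute to roots; other lines are dominated. Here the surviving (envelope) indices are i = 3, i = 2, i = 1, i = 0.
Intersections between consecutive envelope lines give the roots: for adjacent envelope indices i < j the intersection is x = (a_i − a_j) / (j − i). Reading off the sorted break points: {0, 4, 5}.
Verification: at each break x_0, at least two indices attain the minimum of min_i(a_i + i · x_0).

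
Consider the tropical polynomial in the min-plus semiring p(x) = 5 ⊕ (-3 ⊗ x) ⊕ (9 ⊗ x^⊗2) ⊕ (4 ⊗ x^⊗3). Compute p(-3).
p(-3) = -6

A tropical monomial a ⊗ x^⊗i evaluates to a + i · x. Evaluating each term at x = -3:
  Term 0 contributes 5 + 0 · -3 = 5
  Term 1 contributes -3 + 1 · -3 = -6
  Term 2 contributes 9 + 2 · -3 = 3
  Term 3 contributes 4 + 3 · -3 = -5
p(-3) = ⊕ of these = min[5, -6, 3, -5] = -6.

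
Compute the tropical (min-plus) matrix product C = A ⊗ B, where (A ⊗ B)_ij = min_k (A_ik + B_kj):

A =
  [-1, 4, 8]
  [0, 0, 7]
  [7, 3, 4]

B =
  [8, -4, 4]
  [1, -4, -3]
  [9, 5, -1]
A ⊗ B =
  [5, -5, 1]
  [1, -4, -3]
  [4, -1, 0]

Apply the min-plus product entry-by-entry:
  C[0][0] = min over k of (A[0][0] + B[0][0] = -1 + 8 = 7, A[0][1] + B[1][0] = 4 + 1 = 5, A[0][2] + B[2][0] = 8 + 9 = 17) = 5 (attained at k = 1)
  C[0][1] = min over k of (A[0][0] + B[0][1] = -1 + -4 = -5, A[0][1] + B[1][1] = 4 + -4 = 0, A[0][2] + B[2][1] = 8 + 5 = 13) = -5 (attained at k = 0)
  C[0][2] = min over k of (A[0][0] + B[0][2] = -1 + 4 = 3, A[0][1] + B[1][2] = 4 + -3 = 1, A[0][2] + B[2][2] = 8 + -1 = 7) = 1 (attained at k = 1)
  C[1][0] = min over k of (A[1][0] + B[0][0] = 0 + 8 = 8, A[1][1] + B[1][0] = 0 + 1 = 1, A[1][2] + B[2][0] = 7 + 9 = 16) = 1 (attained at k = 1)
  C[1][1] = min over k of (A[1][0] + B[0][1] = 0 + -4 = -4, A[1][1] + B[1][1] = 0 + -4 = -4, A[1][2] + B[2][1] = 7 + 5 = 12) = -4 (attained at k = 0)
  C[1][2] = min over k of (A[1][0] + B[0][2] = 0 + 4 = 4, A[1][1] + B[1][2] = 0 + -3 = -3, A[1][2] + B[2][2] = 7 + -1 = 6) = -3 (attained at k = 1)
  C[2][0] = min over k of (A[2][0] + B[0][0] = 7 + 8 = 15, A[2][1] + B[1][0] = 3 + 1 = 4, A[2][2] + B[2][0] = 4 + 9 = 13) = 4 (attained at k = 1)
  C[2][1] = min over k of (A[2][0] + B[0][1] = 7 + -4 = 3, A[2][1] + B[1][1] = 3 + -4 = -1, A[2][2] + B[2][1] = 4 + 5 = 9) = -1 (attained at k = 1)
  C[2][2] = min over k of (A[2][0] + B[0][2] = 7 + 4 = 11, A[2][1] + B[1][2] = 3 + -3 = 0, A[2][2] + B[2][2] = 4 + -1 = 3) = 0 (attained at k = 1)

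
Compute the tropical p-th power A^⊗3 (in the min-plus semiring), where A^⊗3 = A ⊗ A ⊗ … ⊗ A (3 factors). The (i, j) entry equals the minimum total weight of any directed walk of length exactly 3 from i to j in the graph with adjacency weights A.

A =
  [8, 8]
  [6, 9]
A^⊗3 =
  [22, 22]
  [20, 22]

Each entry (A^⊗3)_ij equals the minimum over all length-3 walks i = v_0 → v_1 → … → v_3 = j of Σ_t A[v_t][v_{t+1}]. For example, for (i, j) = (0, 1) we minimise over 4 possible intermediate vertex sequences; the minimum is 22, attained along the walk 0 → 1 → 0 → 1.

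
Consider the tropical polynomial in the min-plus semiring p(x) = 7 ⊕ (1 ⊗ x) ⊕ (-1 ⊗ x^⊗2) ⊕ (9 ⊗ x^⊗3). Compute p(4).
p(4) = 5

A tropical monomial a ⊗ x^⊗i evaluates to a + i · x. Evaluating each term at x = 4:
  Term 0 contributes 7 + 0 · 4 = 7
  Term 1 contributes 1 + 1 · 4 = 5
  Term 2 contributes -1 + 2 · 4 = 7
  Term 3 contributes 9 + 3 · 4 = 21
p(4) = ⊕ of these = min[7, 5, 7, 21] = 5.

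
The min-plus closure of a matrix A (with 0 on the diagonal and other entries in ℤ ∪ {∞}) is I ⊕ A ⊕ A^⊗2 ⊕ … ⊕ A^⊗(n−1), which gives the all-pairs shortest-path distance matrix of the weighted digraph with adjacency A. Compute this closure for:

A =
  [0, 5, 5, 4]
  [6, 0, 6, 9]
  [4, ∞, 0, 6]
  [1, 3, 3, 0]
Closure =
  [0, 5, 5, 4]
  [6, 0, 6, 9]
  [4, 9, 0, 6]
  [1, 3, 3, 0]

This is the Floyd-Warshall all-pairs shortest-path computation. For each intermediate vertex k = 0, 1, …, 3, update dist[i][j] ← min(dist[i][j], dist[i][k] + dist[k][j]). The final matrix gives, for each (i, j), the minimum total weight of any directed path from i to j (possibly empty when i = j).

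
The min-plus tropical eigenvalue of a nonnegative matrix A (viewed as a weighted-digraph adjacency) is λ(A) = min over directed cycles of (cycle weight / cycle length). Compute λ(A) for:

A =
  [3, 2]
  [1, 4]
λ(A) = 3/2

Enumerate directed cycles and compute their means (weight / length). Sample:
  cycle 0 → 0: weight = 3, length = 1, mean = 3/1 ≈ 3.000
  cycle 1 → 1: weight = 4, length = 1, mean = 4/1 ≈ 4.000
  cycle 0 → 1 → 0: weight = 3, length = 2, mean = 3/2 ≈ 1.500
  cycle 1 → 0 → 1: weight = 3, length = 2, mean = 3/2 ≈ 1.500
Minimum mean = 1.500, attained e.g. along the cycle 0 → 1 → 0 with weight 3 and length 2. So λ(A) = 3/2 = 3/2.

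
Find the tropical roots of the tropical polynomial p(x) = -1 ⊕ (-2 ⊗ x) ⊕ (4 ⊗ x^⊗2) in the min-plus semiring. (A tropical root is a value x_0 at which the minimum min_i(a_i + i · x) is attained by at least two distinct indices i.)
Roots: {-6, 1}

Each tropical root is a break point of the lower envelope of the lines y = a_i + i · x (there are 3 lines, with slopes 0, 1, ..., 2). Only the lines that attain the minimum somewhere contribute to roots; other lines are dominated. Here the surviving (envelope) indices are i = 2, i = 1, i = 0.
Intersections between consecutive envelope lines give the roots: for adjacent envelope indices i < j the intersection is x = (a_i − a_j) / (j − i). Reading off the sorted break points: {-6, 1}.
Verification: at each break x_0, at least two indices attain the minimum of min_i(a_i + i · x_0).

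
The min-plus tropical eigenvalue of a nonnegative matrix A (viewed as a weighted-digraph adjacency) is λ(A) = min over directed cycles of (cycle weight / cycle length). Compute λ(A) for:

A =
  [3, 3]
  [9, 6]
λ(A) = 3

Enumerate directed cycles and compute their means (weight / length). Sample:
  cycle 0 → 0: weight = 3, length = 1, mean = 3/1 ≈ 3.000
  cycle 1 → 1: weight = 6, length = 1, mean = 6/1 ≈ 6.000
  cycle 0 → 1 → 0: weight = 12, length = 2, mean = 12/2 ≈ 6.000
  cycle 1 → 0 → 1: weight = 12, length = 2, mean = 12/2 ≈ 6.000
Minimum mean = 3.000, attained e.g. along the cycle 0 → 0 with weight 3 and length 1. So λ(A) = 3/1 = 3.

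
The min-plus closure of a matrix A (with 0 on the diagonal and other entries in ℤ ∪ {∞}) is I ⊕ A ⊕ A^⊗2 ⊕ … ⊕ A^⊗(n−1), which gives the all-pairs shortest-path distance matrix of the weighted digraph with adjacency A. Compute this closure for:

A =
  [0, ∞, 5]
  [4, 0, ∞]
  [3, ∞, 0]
Closure =
  [0, ∞, 5]
  [4, 0, 9]
  [3, ∞, 0]

This is the Floyd-Warshall all-pairs shortest-path computation. For each intermediate vertex k = 0, 1, …, 2, update dist[i][j] ← min(dist[i][j], dist[i][k] + dist[k][j]). The final matrix gives, for each (i, j), the minimum total weight of any directed path from i to j (possibly empty when i = j).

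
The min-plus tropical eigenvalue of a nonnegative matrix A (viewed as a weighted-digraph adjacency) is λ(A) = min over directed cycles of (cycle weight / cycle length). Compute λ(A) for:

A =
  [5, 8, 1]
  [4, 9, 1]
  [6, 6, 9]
λ(A) = 7/2

Enumerate directed cycles and compute their means (weight / length). Sample:
  cycle 0 → 0: weight = 5, length = 1, mean = 5/1 ≈ 5.000
  cycle 1 → 1: weight = 9, length = 1, mean = 9/1 ≈ 9.000
  cycle 2 → 2: weight = 9, length = 1, mean = 9/1 ≈ 9.000
  cycle 0 → 1 → 0: weight = 12, length = 2, mean = 12/2 ≈ 6.000
  cycle 0 → 2 → 0: weight = 7, length = 2, mean = 7/2 ≈ 3.500
  cycle 1 → 0 → 1: weight = 12, length = 2, mean = 12/2 ≈ 6.000
Minimum mean = 3.500, attained e.g. along the cycle 0 → 2 → 0 with weight 7 and length 2. So λ(A) = 7/2 = 7/2.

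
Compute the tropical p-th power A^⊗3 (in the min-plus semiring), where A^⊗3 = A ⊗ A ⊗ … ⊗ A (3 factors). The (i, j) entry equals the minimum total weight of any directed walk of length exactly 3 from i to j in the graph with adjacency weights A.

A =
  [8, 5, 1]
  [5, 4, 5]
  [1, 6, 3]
A^⊗3 =
  [5, 7, 3]
  [7, 11, 7]
  [3, 8, 5]

Each entry (A^⊗3)_ij equals the minimum over all length-3 walks i = v_0 → v_1 → … → v_3 = j of Σ_t A[v_t][v_{t+1}]. For example, for (i, j) = (0, 2) we minimise over 9 possible intermediate vertex sequences; the minimum is 3, attained along the walk 0 → 2 → 0 → 2.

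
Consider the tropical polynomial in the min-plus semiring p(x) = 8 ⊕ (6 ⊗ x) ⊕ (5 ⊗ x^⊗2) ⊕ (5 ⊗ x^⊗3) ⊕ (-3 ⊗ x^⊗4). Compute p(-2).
p(-2) = -11

A tropical monomial a ⊗ x^⊗i evaluates to a + i · x. Evaluating each term at x = -2:
  Term 0 contributes 8 + 0 · -2 = 8
  Term 1 contributes 6 + 1 · -2 = 4
  Term 2 contributes 5 + 2 · -2 = 1
  Term 3 contributes 5 + 3 · -2 = -1
  Term 4 contributes -3 + 4 · -2 = -11
p(-2) = ⊕ of these = min[8, 4, 1, -1, -11] = -11.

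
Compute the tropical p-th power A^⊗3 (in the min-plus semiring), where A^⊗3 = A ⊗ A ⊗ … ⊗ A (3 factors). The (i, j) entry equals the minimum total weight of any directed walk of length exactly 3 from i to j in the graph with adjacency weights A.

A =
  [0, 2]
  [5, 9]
A^⊗3 =
  [0, 2]
  [5, 7]

Each entry (A^⊗3)_ij equals the minimum over all length-3 walks i = v_0 → v_1 → … → v_3 = j of Σ_t A[v_t][v_{t+1}]. For example, for (i, j) = (0, 1) we minimise over 4 possible intermediate vertex sequences; the minimum is 2, attained along the walk 0 → 0 → 0 → 1.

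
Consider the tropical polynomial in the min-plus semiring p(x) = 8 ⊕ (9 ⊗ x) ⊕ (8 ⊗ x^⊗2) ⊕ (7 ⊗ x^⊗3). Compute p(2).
p(2) = 8

A tropical monomial a ⊗ x^⊗i evaluates to a + i · x. Evaluating each term at x = 2:
  Term 0 contributes 8 + 0 · 2 = 8
  Term 1 contributes 9 + 1 · 2 = 11
  Term 2 contributes 8 + 2 · 2 = 12
  Term 3 contributes 7 + 3 · 2 = 13
p(2) = ⊕ of these = min[8, 11, 12, 13] = 8.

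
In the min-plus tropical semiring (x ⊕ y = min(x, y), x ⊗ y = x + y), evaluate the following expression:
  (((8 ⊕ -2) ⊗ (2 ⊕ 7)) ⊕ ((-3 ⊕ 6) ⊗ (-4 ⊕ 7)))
(((8 ⊕ -2) ⊗ (2 ⊕ 7)) ⊕ ((-3 ⊕ 6) ⊗ (-4 ⊕ 7))) = -7

Expand innermost to outermost. Recall ⊕ takes the minimum of its arguments and ⊗ takes their sum. Working out the expression (((8 ⊕ -2) ⊗ (2 ⊕ 7)) ⊕ ((-3 ⊕ 6) ⊗ (-4 ⊕ 7))) gives -7.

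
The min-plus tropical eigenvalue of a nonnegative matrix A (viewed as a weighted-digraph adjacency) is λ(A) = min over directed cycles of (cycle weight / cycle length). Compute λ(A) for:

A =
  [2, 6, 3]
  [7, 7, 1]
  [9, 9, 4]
λ(A) = 2

Enumerate directed cycles and compute their means (weight / length). Sample:
  cycle 0 → 0: weight = 2, length = 1, mean = 2/1 ≈ 2.000
  cycle 1 → 1: weight = 7, length = 1, mean = 7/1 ≈ 7.000
  cycle 2 → 2: weight = 4, length = 1, mean = 4/1 ≈ 4.000
  cycle 0 → 1 → 0: weight = 13, length = 2, mean = 13/2 ≈ 6.500
  cycle 0 → 2 → 0: weight = 12, length = 2, mean = 12/2 ≈ 6.000
  cycle 1 → 0 → 1: weight = 13, length = 2, mean = 13/2 ≈ 6.500
Minimum mean = 2.000, attained e.g. along the cycle 0 → 0 with weight 2 and length 1. So λ(A) = 2/1 = 2.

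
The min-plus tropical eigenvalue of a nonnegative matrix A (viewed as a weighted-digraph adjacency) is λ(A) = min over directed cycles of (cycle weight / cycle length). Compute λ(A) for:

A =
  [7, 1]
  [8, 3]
λ(A) = 3

Enumerate directed cycles and compute their means (weight / length). Sample:
  cycle 0 → 0: weight = 7, length = 1, mean = 7/1 ≈ 7.000
  cycle 1 → 1: weight = 3, length = 1, mean = 3/1 ≈ 3.000
  cycle 0 → 1 → 0: weight = 9, length = 2, mean = 9/2 ≈ 4.500
  cycle 1 → 0 → 1: weight = 9, length = 2, mean = 9/2 ≈ 4.500
Minimum mean = 3.000, attained e.g. along the cycle 1 → 1 with weight 3 and length 1. So λ(A) = 3/1 = 3.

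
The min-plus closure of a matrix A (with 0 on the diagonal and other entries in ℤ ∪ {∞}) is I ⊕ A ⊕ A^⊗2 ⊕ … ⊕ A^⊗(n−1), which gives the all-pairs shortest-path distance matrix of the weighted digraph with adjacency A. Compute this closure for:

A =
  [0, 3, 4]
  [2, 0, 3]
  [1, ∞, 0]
Closure =
  [0, 3, 4]
  [2, 0, 3]
  [1, 4, 0]

This is the Floyd-Warshall all-pairs shortest-path computation. For each intermediate vertex k = 0, 1, …, 2, update dist[i][j] ← min(dist[i][j], dist[i][k] + dist[k][j]). The final matrix gives, for each (i, j), the minimum total weight of any directed path from i to j (possibly empty when i = j).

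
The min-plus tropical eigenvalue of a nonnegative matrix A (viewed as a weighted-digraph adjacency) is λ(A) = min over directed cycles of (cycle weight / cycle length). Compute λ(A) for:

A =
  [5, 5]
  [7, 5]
λ(A) = 5

Enumerate directed cycles and compute their means (weight / length). Sample:
  cycle 0 → 0: weight = 5, length = 1, mean = 5/1 ≈ 5.000
  cycle 1 → 1: weight = 5, length = 1, mean = 5/1 ≈ 5.000
  cycle 0 → 1 → 0: weight = 12, length = 2, mean = 12/2 ≈ 6.000
  cycle 1 → 0 → 1: weight = 12, length = 2, mean = 12/2 ≈ 6.000
Minimum mean = 5.000, attained e.g. along the cycle 0 → 0 with weight 5 and length 1. So λ(A) = 5/1 = 5.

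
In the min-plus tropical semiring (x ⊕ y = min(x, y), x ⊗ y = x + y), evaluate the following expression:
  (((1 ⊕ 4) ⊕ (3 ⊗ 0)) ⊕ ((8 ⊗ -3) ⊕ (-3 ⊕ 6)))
(((1 ⊕ 4) ⊕ (3 ⊗ 0)) ⊕ ((8 ⊗ -3) ⊕ (-3 ⊕ 6))) = -3

Expand innermost to outermost. Recall ⊕ takes the minimum of its arguments and ⊗ takes their sum. Working out the expression (((1 ⊕ 4) ⊕ (3 ⊗ 0)) ⊕ ((8 ⊗ -3) ⊕ (-3 ⊕ 6))) gives -3.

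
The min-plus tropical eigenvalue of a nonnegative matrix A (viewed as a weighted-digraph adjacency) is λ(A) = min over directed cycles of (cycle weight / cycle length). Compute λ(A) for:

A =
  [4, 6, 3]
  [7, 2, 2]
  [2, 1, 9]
λ(A) = 3/2

Enumerate directed cycles and compute their means (weight / length). Sample:
  cycle 0 → 0: weight = 4, length = 1, mean = 4/1 ≈ 4.000
  cycle 1 → 1: weight = 2, length = 1, mean = 2/1 ≈ 2.000
  cycle 2 → 2: weight = 9, length = 1, mean = 9/1 ≈ 9.000
  cycle 0 → 1 → 0: weight = 13, length = 2, mean = 13/2 ≈ 6.500
  cycle 0 → 2 → 0: weight = 5, length = 2, mean = 5/2 ≈ 2.500
  cycle 1 → 0 → 1: weight = 13, length = 2, mean = 13/2 ≈ 6.500
Minimum mean = 1.500, attained e.g. along the cycle 1 → 2 → 1 with weight 3 and length 2. So λ(A) = 3/2 = 3/2.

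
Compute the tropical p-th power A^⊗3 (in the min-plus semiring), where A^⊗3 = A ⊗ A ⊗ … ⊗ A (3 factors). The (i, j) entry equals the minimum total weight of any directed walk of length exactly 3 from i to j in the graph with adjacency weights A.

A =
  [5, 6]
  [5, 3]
A^⊗3 =
  [14, 12]
  [11, 9]

Each entry (A^⊗3)_ij equals the minimum over all length-3 walks i = v_0 → v_1 → … → v_3 = j of Σ_t A[v_t][v_{t+1}]. For example, for (i, j) = (0, 1) we minimise over 4 possible intermediate vertex sequences; the minimum is 12, attained along the walk 0 → 1 → 1 → 1.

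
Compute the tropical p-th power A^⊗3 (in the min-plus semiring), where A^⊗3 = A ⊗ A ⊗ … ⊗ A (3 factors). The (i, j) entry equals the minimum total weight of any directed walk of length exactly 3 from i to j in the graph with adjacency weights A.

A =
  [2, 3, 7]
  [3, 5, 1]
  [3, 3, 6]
A^⊗3 =
  [6, 7, 6]
  [6, 7, 5]
  [7, 7, 7]

Each entry (A^⊗3)_ij equals the minimum over all length-3 walks i = v_0 → v_1 → … → v_3 = j of Σ_t A[v_t][v_{t+1}]. For example, for (i, j) = (0, 2) we minimise over 9 possible intermediate vertex sequences; the minimum is 6, attained along the walk 0 → 0 → 1 → 2.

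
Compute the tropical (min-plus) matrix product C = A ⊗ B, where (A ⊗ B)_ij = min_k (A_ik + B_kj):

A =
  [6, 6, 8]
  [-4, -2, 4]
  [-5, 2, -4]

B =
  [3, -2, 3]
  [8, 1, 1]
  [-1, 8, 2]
A ⊗ B =
  [7, 4, 7]
  [-1, -6, -1]
  [-5, -7, -2]

Apply the min-plus product entry-by-entry:
  C[0][0] = min over k of (A[0][0] + B[0][0] = 6 + 3 = 9, A[0][1] + B[1][0] = 6 + 8 = 14, A[0][2] + B[2][0] = 8 + -1 = 7) = 7 (attained at k = 2)
  C[0][1] = min over k of (A[0][0] + B[0][1] = 6 + -2 = 4, A[0][1] + B[1][1] = 6 + 1 = 7, A[0][2] + B[2][1] = 8 + 8 = 16) = 4 (attained at k = 0)
  C[0][2] = min over k of (A[0][0] + B[0][2] = 6 + 3 = 9, A[0][1] + B[1][2] = 6 + 1 = 7, A[0][2] + B[2][2] = 8 + 2 = 10) = 7 (attained at k = 1)
  C[1][0] = min over k of (A[1][0] + B[0][0] = -4 + 3 = -1, A[1][1] + B[1][0] = -2 + 8 = 6, A[1][2] + B[2][0] = 4 + -1 = 3) = -1 (attained at k = 0)
  C[1][1] = min over k of (A[1][0] + B[0][1] = -4 + -2 = -6, A[1][1] + B[1][1] = -2 + 1 = -1, A[1][2] + B[2][1] = 4 + 8 = 12) = -6 (attained at k = 0)
  C[1][2] = min over k of (A[1][0] + B[0][2] = -4 + 3 = -1, A[1][1] + B[1][2] = -2 + 1 = -1, A[1][2] + B[2][2] = 4 + 2 = 6) = -1 (attained at k = 0)
  C[2][0] = min over k of (A[2][0] + B[0][0] = -5 + 3 = -2, A[2][1] + B[1][0] = 2 + 8 = 10, A[2][2] + B[2][0] = -4 + -1 = -5) = -5 (attained at k = 2)
  C[2][1] = min over k of (A[2][0] + B[0][1] = -5 + -2 = -7, A[2][1] + B[1][1] = 2 + 1 = 3, A[2][2] + B[2][1] = -4 + 8 = 4) = -7 (attained at k = 0)
  C[2][2] = min over k of (A[2][0] + B[0][2] = -5 + 3 = -2, A[2][1] + B[1][2] = 2 + 1 = 3, A[2][2] + B[2][2] = -4 + 2 = -2) = -2 (attained at k = 0)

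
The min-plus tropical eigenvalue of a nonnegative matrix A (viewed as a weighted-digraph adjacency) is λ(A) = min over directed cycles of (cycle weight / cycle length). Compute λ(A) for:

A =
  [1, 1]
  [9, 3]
λ(A) = 1

Enumerate directed cycles and compute their means (weight / length). Sample:
  cycle 0 → 0: weight = 1, length = 1, mean = 1/1 ≈ 1.000
  cycle 1 → 1: weight = 3, length = 1, mean = 3/1 ≈ 3.000
  cycle 0 → 1 → 0: weight = 10, length = 2, mean = 10/2 ≈ 5.000
  cycle 1 → 0 → 1: weight = 10, length = 2, mean = 10/2 ≈ 5.000
Minimum mean = 1.000, attained e.g. along the cycle 0 → 0 with weight 1 and length 1. So λ(A) = 1/1 = 1.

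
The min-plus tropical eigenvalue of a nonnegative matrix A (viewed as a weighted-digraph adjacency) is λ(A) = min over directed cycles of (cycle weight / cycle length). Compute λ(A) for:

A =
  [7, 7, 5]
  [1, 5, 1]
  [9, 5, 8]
λ(A) = 3

Enumerate directed cycles and compute their means (weight / length). Sample:
  cycle 0 → 0: weight = 7, length = 1, mean = 7/1 ≈ 7.000
  cycle 1 → 1: weight = 5, length = 1, mean = 5/1 ≈ 5.000
  cycle 2 → 2: weight = 8, length = 1, mean = 8/1 ≈ 8.000
  cycle 0 → 1 → 0: weight = 8, length = 2, mean = 8/2 ≈ 4.000
  cycle 0 → 2 → 0: weight = 14, length = 2, mean = 14/2 ≈ 7.000
  cycle 1 → 0 → 1: weight = 8, length = 2, mean = 8/2 ≈ 4.000
Minimum mean = 3.000, attained e.g. along the cycle 1 → 2 → 1 with weight 6 and length 2. So λ(A) = 6/2 = 3.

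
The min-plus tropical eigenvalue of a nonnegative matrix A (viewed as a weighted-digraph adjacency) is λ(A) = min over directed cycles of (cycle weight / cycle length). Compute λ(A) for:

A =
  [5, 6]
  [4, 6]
λ(A) = 5

Enumerate directed cycles and compute their means (weight / length). Sample:
  cycle 0 → 0: weight = 5, length = 1, mean = 5/1 ≈ 5.000
  cycle 1 → 1: weight = 6, length = 1, mean = 6/1 ≈ 6.000
  cycle 0 → 1 → 0: weight = 10, length = 2, mean = 10/2 ≈ 5.000
  cycle 1 → 0 → 1: weight = 10, length = 2, mean = 10/2 ≈ 5.000
Minimum mean = 5.000, attained e.g. along the cycle 0 → 0 with weight 5 and length 1. So λ(A) = 5/1 = 5.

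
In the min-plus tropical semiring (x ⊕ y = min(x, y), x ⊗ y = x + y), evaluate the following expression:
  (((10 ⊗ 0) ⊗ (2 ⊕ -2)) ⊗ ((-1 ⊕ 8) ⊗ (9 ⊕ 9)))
(((10 ⊗ 0) ⊗ (2 ⊕ -2)) ⊗ ((-1 ⊕ 8) ⊗ (9 ⊕ 9))) = 16

Expand innermost to outermost. Recall ⊕ takes the minimum of its arguments and ⊗ takes their sum. Working out the expression (((10 ⊗ 0) ⊗ (2 ⊕ -2)) ⊗ ((-1 ⊕ 8) ⊗ (9 ⊕ 9))) gives 16.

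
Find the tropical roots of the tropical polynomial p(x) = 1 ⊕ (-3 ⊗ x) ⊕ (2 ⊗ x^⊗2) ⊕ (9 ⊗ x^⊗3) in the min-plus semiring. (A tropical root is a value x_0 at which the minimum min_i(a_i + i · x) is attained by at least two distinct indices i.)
Roots: {-7, -5, 4}

Each tropical root is a break point of the lower envelope of the lines y = a_i + i · x (there are 4 lines, with slopes 0, 1, ..., 3). Only the lines that attain the minimum somewhere contribute to roots; other lines are dominated. Here the surviving (envelope) indices are i = 3, i = 2, i = 1, i = 0.
Intersections between consecutive envelope lines give the roots: for adjacent envelope indices i < j the intersection is x = (a_i − a_j) / (j − i). Reading off the sorted break points: {-7, -5, 4}.
Verification: at each break x_0, at least two indices attain the minimum of min_i(a_i + i · x_0).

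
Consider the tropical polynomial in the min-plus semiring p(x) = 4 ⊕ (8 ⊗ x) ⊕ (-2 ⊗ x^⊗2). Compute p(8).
p(8) = 4

A tropical monomial a ⊗ x^⊗i evaluates to a + i · x. Evaluating each term at x = 8:
  Term 0 contributes 4 + 0 · 8 = 4
  Term 1 contributes 8 + 1 · 8 = 16
  Term 2 contributes -2 + 2 · 8 = 14
p(8) = ⊕ of these = min[4, 16, 14] = 4.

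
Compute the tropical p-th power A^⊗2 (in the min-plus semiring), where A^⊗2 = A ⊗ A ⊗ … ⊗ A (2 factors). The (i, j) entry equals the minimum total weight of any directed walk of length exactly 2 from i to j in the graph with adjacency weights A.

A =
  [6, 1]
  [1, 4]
A^⊗2 =
  [2, 5]
  [5, 2]

Each entry (A^⊗2)_ij equals the minimum over all length-2 walks i = v_0 → v_1 → … → v_2 = j of Σ_t A[v_t][v_{t+1}]. For example, for (i, j) = (0, 1) we minimise over 2 possible intermediate vertex sequences; the minimum is 5, attained along the walk 0 → 1 → 1.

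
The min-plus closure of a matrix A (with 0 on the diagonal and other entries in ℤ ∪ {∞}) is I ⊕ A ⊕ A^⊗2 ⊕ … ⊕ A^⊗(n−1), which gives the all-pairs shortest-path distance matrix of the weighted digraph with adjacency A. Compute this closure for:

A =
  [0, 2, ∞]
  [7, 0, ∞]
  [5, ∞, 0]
Closure =
  [0, 2, ∞]
  [7, 0, ∞]
  [5, 7, 0]

This is the Floyd-Warshall all-pairs shortest-path computation. For each intermediate vertex k = 0, 1, …, 2, update dist[i][j] ← min(dist[i][j], dist[i][k] + dist[k][j]). The final matrix gives, for each (i, j), the minimum total weight of any directed path from i to j (possibly empty when i = j).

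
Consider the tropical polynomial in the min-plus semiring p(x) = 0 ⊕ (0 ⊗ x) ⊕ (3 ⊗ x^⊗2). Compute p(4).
p(4) = 0

A tropical monomial a ⊗ x^⊗i evaluates to a + i · x. Evaluating each term at x = 4:
  Term 0 contributes 0 + 0 · 4 = 0
  Term 1 contributes 0 + 1 · 4 = 4
  Term 2 contributes 3 + 2 · 4 = 11
p(4) = ⊕ of these = min[0, 4, 11] = 0.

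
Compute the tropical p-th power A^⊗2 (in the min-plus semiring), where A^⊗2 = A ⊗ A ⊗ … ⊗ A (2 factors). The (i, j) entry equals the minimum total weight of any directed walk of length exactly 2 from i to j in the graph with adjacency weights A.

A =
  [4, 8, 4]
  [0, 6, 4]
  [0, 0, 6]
A^⊗2 =
  [4, 4, 8]
  [4, 4, 4]
  [0, 6, 4]

Each entry (A^⊗2)_ij equals the minimum over all length-2 walks i = v_0 → v_1 → … → v_2 = j of Σ_t A[v_t][v_{t+1}]. For example, for (i, j) = (0, 2) we minimise over 3 possible intermediate vertex sequences; the minimum is 8, attained along the walk 0 → 0 → 2.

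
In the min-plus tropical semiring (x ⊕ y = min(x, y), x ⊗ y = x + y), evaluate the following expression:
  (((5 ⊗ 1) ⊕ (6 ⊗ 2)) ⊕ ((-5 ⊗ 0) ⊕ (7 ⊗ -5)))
(((5 ⊗ 1) ⊕ (6 ⊗ 2)) ⊕ ((-5 ⊗ 0) ⊕ (7 ⊗ -5))) = -5

Expand innermost to outermost. Recall ⊕ takes the minimum of its arguments and ⊗ takes their sum. Working out the expression (((5 ⊗ 1) ⊕ (6 ⊗ 2)) ⊕ ((-5 ⊗ 0) ⊕ (7 ⊗ -5))) gives -5.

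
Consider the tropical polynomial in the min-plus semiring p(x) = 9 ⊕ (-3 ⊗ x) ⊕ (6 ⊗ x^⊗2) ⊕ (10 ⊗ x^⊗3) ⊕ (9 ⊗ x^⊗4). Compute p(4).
p(4) = 1

A tropical monomial a ⊗ x^⊗i evaluates to a + i · x. Evaluating each term at x = 4:
  Term 0 contributes 9 + 0 · 4 = 9
  Term 1 contributes -3 + 1 · 4 = 1
  Term 2 contributes 6 + 2 · 4 = 14
  Term 3 contributes 10 + 3 · 4 = 22
  Term 4 contributes 9 + 4 · 4 = 25
p(4) = ⊕ of these = min[9, 1, 14, 22, 25] = 1.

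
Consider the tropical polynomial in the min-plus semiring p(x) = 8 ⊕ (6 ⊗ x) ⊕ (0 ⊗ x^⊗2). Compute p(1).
p(1) = 2

A tropical monomial a ⊗ x^⊗i evaluates to a + i · x. Evaluating each term at x = 1:
  Term 0 contributes 8 + 0 · 1 = 8
  Term 1 contributes 6 + 1 · 1 = 7
  Term 2 contributes 0 + 2 · 1 = 2
p(1) = ⊕ of these = min[8, 7, 2] = 2.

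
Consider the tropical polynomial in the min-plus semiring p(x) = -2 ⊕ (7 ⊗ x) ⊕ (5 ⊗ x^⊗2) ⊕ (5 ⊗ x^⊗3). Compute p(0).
p(0) = -2

A tropical monomial a ⊗ x^⊗i evaluates to a + i · x. Evaluating each term at x = 0:
  Term 0 contributes -2 + 0 · 0 = -2
  Term 1 contributes 7 + 1 · 0 = 7
  Term 2 contributes 5 + 2 · 0 = 5
  Term 3 contributes 5 + 3 · 0 = 5
p(0) = ⊕ of these = min[-2, 7, 5, 5] = -2.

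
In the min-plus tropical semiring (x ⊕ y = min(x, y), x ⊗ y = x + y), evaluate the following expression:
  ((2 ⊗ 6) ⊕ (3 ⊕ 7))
((2 ⊗ 6) ⊕ (3 ⊕ 7)) = 3

Expand innermost to outermost. Recall ⊕ takes the minimum of its arguments and ⊗ takes their sum. Working out the expression ((2 ⊗ 6) ⊕ (3 ⊕ 7)) gives 3.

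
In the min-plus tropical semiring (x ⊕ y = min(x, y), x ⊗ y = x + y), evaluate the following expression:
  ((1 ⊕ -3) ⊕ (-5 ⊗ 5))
((1 ⊕ -3) ⊕ (-5 ⊗ 5)) = -3

Expand innermost to outermost. Recall ⊕ takes the minimum of its arguments and ⊗ takes their sum. Working out the expression ((1 ⊕ -3) ⊕ (-5 ⊗ 5)) gives -3.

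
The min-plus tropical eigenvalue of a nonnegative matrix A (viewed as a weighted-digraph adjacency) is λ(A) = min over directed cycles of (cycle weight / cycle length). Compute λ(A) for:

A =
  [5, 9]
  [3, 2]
λ(A) = 2

Enumerate directed cycles and compute their means (weight / length). Sample:
  cycle 0 → 0: weight = 5, length = 1, mean = 5/1 ≈ 5.000
  cycle 1 → 1: weight = 2, length = 1, mean = 2/1 ≈ 2.000
  cycle 0 → 1 → 0: weight = 12, length = 2, mean = 12/2 ≈ 6.000
  cycle 1 → 0 → 1: weight = 12, length = 2, mean = 12/2 ≈ 6.000
Minimum mean = 2.000, attained e.g. along the cycle 1 → 1 with weight 2 and length 1. So λ(A) = 2/1 = 2.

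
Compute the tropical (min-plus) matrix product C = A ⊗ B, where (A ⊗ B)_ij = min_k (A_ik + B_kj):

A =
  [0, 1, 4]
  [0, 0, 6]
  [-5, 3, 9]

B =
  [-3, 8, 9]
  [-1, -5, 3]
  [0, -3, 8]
A ⊗ B =
  [-3, -4, 4]
  [-3, -5, 3]
  [-8, -2, 4]

Apply the min-plus product entry-by-entry:
  C[0][0] = min over k of (A[0][0] + B[0][0] = 0 + -3 = -3, A[0][1] + B[1][0] = 1 + -1 = 0, A[0][2] + B[2][0] = 4 + 0 = 4) = -3 (attained at k = 0)
  C[0][1] = min over k of (A[0][0] + B[0][1] = 0 + 8 = 8, A[0][1] + B[1][1] = 1 + -5 = -4, A[0][2] + B[2][1] = 4 + -3 = 1) = -4 (attained at k = 1)
  C[0][2] = min over k of (A[0][0] + B[0][2] = 0 + 9 = 9, A[0][1] + B[1][2] = 1 + 3 = 4, A[0][2] + B[2][2] = 4 + 8 = 12) = 4 (attained at k = 1)
  C[1][0] = min over k of (A[1][0] + B[0][0] = 0 + -3 = -3, A[1][1] + B[1][0] = 0 + -1 = -1, A[1][2] + B[2][0] = 6 + 0 = 6) = -3 (attained at k = 0)
  C[1][1] = min over k of (A[1][0] + B[0][1] = 0 + 8 = 8, A[1][1] + B[1][1] = 0 + -5 = -5, A[1][2] + B[2][1] = 6 + -3 = 3) = -5 (attained at k = 1)
  C[1][2] = min over k of (A[1][0] + B[0][2] = 0 + 9 = 9, A[1][1] + B[1][2] = 0 + 3 = 3, A[1][2] + B[2][2] = 6 + 8 = 14) = 3 (attained at k = 1)
  C[2][0] = min over k of (A[2][0] + B[0][0] = -5 + -3 = -8, A[2][1] + B[1][0] = 3 + -1 = 2, A[2][2] + B[2][0] = 9 + 0 = 9) = -8 (attained at k = 0)
  C[2][1] = min over k of (A[2][0] + B[0][1] = -5 + 8 = 3, A[2][1] + B[1][1] = 3 + -5 = -2, A[2][2] + B[2][1] = 9 + -3 = 6) = -2 (attained at k = 1)
  C[2][2] = min over k of (A[2][0] + B[0][2] = -5 + 9 = 4, A[2][1] + B[1][2] = 3 + 3 = 6, A[2][2] + B[2][2] = 9 + 8 = 17) = 4 (attained at k = 0)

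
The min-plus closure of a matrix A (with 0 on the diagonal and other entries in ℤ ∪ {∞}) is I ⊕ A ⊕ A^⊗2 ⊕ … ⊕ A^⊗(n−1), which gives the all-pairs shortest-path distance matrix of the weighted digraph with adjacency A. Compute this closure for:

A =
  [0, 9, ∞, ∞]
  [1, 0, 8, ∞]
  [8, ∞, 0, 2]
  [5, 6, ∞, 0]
Closure =
  [0, 9, 17, 19]
  [1, 0, 8, 10]
  [7, 8, 0, 2]
  [5, 6, 14, 0]

This is the Floyd-Warshall all-pairs shortest-path computation. For each intermediate vertex k = 0, 1, …, 3, update dist[i][j] ← min(dist[i][j], dist[i][k] + dist[k][j]). The final matrix gives, for each (i, j), the minimum total weight of any directed path from i to j (possibly empty when i = j).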